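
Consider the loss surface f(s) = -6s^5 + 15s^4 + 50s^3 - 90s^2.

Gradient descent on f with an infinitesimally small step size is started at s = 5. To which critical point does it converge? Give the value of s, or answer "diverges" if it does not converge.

diverges

f'(s) = -30s(s - 3)(s - 1)(s + 2), so f'(5) = -8400.
Gradient descent moves in the -f' direction, i.e. s is increasing.
There is no critical point above s=5, and f' keeps the same sign, so the iterate runs off to +∞.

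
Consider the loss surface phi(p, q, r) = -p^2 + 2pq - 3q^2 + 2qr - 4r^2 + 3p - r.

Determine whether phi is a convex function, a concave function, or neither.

concave

phi is quadratic, so its Hessian is the constant matrix H = [[-2, 2, 0], [2, -6, 2], [0, 2, -8]].
Leading principal minors: -2, 8, -56.
Signs alternate −, +, − ⇒ H ≺ 0 ⇒ concave.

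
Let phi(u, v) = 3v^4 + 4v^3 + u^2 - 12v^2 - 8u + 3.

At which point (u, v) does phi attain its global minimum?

phi(u,v) separates as P(u) + Q(v) + 3, so its minimum is min P + min Q + 3.
P'(u) = 2u - 8 vanishes at u ∈ {4}; Q'(v) = 12v(v - 1)(v + 2) vanishes at v ∈ {-2, 0, 1}.
Local minima of P (where P''>0): P(4)=-16. Local minima of Q: Q(-2)=-32, Q(1)=-5.
So the global minimum of phi is P(4) + Q(-2) + 3 = -16 − 32 + 3 = -45, attained at (4, -2).

(4, -2)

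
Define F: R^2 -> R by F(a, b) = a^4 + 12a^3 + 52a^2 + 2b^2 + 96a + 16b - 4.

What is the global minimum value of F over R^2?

-100

F(a,b) separates as P(a) + Q(b) − 4, so its minimum is min P + min Q − 4.
P'(a) = 4(a + 2)(a + 3)(a + 4) vanishes at a ∈ {-4, -3, -2}; Q'(b) = 4b + 16 vanishes at b ∈ {-4}.
Local minima of P (where P''>0): P(-4)=-64, P(-2)=-64. Local minima of Q: Q(-4)=-32.
So the global minimum of F is P(-4) + Q(-4) − 4 = -64 − 32 − 4 = -100, attained at (-4, -4).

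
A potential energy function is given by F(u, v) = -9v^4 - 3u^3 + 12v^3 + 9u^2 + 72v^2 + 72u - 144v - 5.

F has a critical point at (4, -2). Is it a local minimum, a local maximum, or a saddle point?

local maximum

The mixed partial ∂²F/∂u∂v is 0, so the Hessian at any point is diag(F_uu, F_vv) = diag(18(-u + 1), 36(-3v^2 + 2v + 4)).
At (4, -2): H = diag(-54, -432).
Both eigenvalues are negative, so H is negative definite: a local maximum.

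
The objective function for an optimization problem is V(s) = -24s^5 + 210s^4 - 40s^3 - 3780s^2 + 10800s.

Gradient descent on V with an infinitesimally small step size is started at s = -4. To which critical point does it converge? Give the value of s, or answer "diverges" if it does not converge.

V'(s) = -120(s - 5)(s - 3)(s - 2)(s + 3), so V'(-4) = -45360.
Gradient descent moves in the -V' direction, i.e. s is increasing.
The nearest critical point in that direction is s = -3, where V'' = 28800 > 0 (a local minimum). The iterate converges there.

-3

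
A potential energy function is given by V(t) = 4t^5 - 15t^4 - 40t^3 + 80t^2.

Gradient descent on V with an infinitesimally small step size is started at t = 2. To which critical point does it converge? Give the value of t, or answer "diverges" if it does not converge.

V'(t) = 20t(t - 4)(t - 1)(t + 2), so V'(2) = -320.
Gradient descent moves in the -V' direction, i.e. t is increasing.
The nearest critical point in that direction is t = 4, where V'' = 1440 > 0 (a local minimum). The iterate converges there.

4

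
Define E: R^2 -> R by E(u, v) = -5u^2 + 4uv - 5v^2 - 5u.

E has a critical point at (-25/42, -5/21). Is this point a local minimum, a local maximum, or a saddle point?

The Hessian of E is constant: H = [[-10, 4], [4, -10]].
det(H) = (-10)·(-10) − 4² = 84.
det(H) > 0 and tr(H) = -20 < 0, so H is negative definite and the point is a local maximum.

local maximum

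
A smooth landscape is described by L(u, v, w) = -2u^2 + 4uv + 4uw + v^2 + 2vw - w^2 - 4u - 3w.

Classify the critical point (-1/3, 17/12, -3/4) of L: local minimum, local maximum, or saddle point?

saddle point

The Hessian is constant: H = [[-4, 4, 4], [4, 2, 2], [4, 2, -2]].
Leading principal minors: Δ₁ = -4, Δ₂ = -24, Δ₃ = 96.
The minors fit neither the all-positive nor the alternating-sign pattern, so H is indefinite: a saddle point.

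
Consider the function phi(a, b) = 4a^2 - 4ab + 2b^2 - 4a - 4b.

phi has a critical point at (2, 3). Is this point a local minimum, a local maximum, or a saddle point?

local minimum

The Hessian of phi is constant: H = [[8, -4], [-4, 4]].
det(H) = 8·4 − (-4)² = 16.
det(H) > 0 and tr(H) = 12 > 0, so H is positive definite and the point is a local minimum.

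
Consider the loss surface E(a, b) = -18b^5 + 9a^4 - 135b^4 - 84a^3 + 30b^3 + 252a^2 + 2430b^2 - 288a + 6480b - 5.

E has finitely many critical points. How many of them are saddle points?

6

E separates as a function of a plus a function of b, so ∇E=0 decouples.
∂E/∂a = 36(a - 4)(a - 2)(a - 1) = 0 at a ∈ {1, 2, 4}; ∂E/∂b = -90(b - 3)(b + 2)(b + 3)(b + 4) = 0 at b ∈ {-4, -3, -2, 3}.
The Hessian is diagonal: diag(E_aa, E_bb). Second derivatives: E_aa(1)=108, E_aa(2)=-72, E_aa(4)=216; E_bb(-4)=1260, E_bb(-3)=-540, E_bb(-2)=900, E_bb(3)=-18900.
Saddle points occur where the two diagonal entries have opposite signs: (1, -3), (1, 3), (2, -4), (2, -2), (4, -3), (4, 3). Count: 6.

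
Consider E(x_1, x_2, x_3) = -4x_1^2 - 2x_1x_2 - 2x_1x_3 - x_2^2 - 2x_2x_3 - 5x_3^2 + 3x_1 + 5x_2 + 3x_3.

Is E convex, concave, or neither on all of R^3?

E is quadratic, so its Hessian is the constant matrix H = [[-8, -2, -2], [-2, -2, -2], [-2, -2, -10]].
Leading principal minors: -8, 12, -96.
Signs alternate −, +, − ⇒ H ≺ 0 ⇒ concave.

concave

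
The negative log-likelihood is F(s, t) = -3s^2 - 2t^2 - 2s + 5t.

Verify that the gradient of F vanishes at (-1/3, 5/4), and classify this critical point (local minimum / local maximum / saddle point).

local maximum

∇F = (-6s - 2, -4t + 5); substituting (-1/3, 5/4) gives ∇F = (0, 0), so (-1/3, 5/4) is indeed a critical point.
The Hessian of F is constant: H = [[-6, 0], [0, -4]].
det(H) = (-6)·(-4) − 0² = 24.
det(H) > 0 and tr(H) = -10 < 0, so H is negative definite and the point is a local maximum.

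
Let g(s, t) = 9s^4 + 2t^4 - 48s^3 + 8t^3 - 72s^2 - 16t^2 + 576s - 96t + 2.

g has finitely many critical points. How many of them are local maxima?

1

g separates as a function of s plus a function of t, so ∇g=0 decouples.
∂g/∂s = 36(s - 4)(s - 2)(s + 2) = 0 at s ∈ {-2, 2, 4}; ∂g/∂t = 8(t - 2)(t + 2)(t + 3) = 0 at t ∈ {-3, -2, 2}.
The Hessian is diagonal: diag(g_ss, g_tt). Second derivatives: g_ss(-2)=864, g_ss(2)=-288, g_ss(4)=432; g_tt(-3)=40, g_tt(-2)=-32, g_tt(2)=160.
Local maxima occur where both diagonal entries negative: (2, -2). Count: 1.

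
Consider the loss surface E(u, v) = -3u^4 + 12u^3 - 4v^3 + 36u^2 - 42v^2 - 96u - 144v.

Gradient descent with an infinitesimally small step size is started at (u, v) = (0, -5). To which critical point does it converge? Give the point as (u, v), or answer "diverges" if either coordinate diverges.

(1, -4)

E is separable, so gradient descent decouples: u follows -∂E/∂u, v follows -∂E/∂v.
∂E/∂u = -12(u - 4)(u - 1)(u + 2); at u=0 this is -96, so u increases.
∂E/∂v = -12(v + 3)(v + 4); at v=-5 this is -24, so v increases.
u converges to its nearest critical value 1 (a local min of the u-part); v converges to -4. The iterate converges to (1, -4).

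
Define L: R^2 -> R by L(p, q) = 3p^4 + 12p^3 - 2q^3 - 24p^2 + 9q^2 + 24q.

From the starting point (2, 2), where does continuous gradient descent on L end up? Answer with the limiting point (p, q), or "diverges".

L is separable, so gradient descent decouples: p follows -∂L/∂p, q follows -∂L/∂q.
∂L/∂p = 12p(p - 1)(p + 4); at p=2 this is 144, so p decreases.
∂L/∂q = -6(q - 4)(q + 1); at q=2 this is 36, so q decreases.
p converges to its nearest critical value 1 (a local min of the p-part); q converges to -1. The iterate converges to (1, -1).

(1, -1)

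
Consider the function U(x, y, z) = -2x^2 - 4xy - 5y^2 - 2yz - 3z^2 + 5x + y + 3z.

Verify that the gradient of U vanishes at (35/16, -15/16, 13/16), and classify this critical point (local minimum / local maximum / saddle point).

∇U = (-4x - 4y + 5, -4x - 10y - 2z + 1, -2y - 6z + 3); substituting (35/16, -15/16, 13/16) gives ∇U = (0, 0, 0), so (35/16, -15/16, 13/16) is indeed a critical point.
The Hessian is constant: H = [[-4, -4, 0], [-4, -10, -2], [0, -2, -6]].
Leading principal minors: Δ₁ = -4, Δ₂ = 24, Δ₃ = -128.
The minors alternate sign starting negative (−, +, −), so H is negative definite: a local maximum.

local maximum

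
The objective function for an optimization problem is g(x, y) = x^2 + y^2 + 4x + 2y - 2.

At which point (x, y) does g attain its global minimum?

(-2, -1)

g(x,y) separates as P(x) + Q(y) − 2, so its minimum is min P + min Q − 2.
P'(x) = 2x + 4 vanishes at x ∈ {-2}; Q'(y) = 2y + 2 vanishes at y ∈ {-1}.
Local minima of P (where P''>0): P(-2)=-4. Local minima of Q: Q(-1)=-1.
So the global minimum of g is P(-2) + Q(-1) − 2 = -4 − 1 − 2 = -7, attained at (-2, -1).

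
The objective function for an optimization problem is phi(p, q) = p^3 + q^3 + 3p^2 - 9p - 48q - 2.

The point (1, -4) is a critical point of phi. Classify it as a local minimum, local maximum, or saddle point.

The mixed partial ∂²phi/∂p∂q is 0, so the Hessian at any point is diag(phi_pp, phi_qq) = diag(6(p + 1), 6q).
At (1, -4): H = diag(12, -24).
The eigenvalues have opposite signs, so H is indefinite: a saddle point.

saddle point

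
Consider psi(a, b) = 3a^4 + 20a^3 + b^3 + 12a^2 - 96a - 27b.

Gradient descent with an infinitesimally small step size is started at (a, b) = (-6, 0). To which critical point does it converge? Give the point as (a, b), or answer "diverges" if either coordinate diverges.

(-4, 3)

psi is separable, so gradient descent decouples: a follows -∂psi/∂a, b follows -∂psi/∂b.
∂psi/∂a = 12(a - 1)(a + 2)(a + 4); at a=-6 this is -672, so a increases.
∂psi/∂b = 3(b - 3)(b + 3); at b=0 this is -27, so b increases.
a converges to its nearest critical value -4 (a local min of the a-part); b converges to 3. The iterate converges to (-4, 3).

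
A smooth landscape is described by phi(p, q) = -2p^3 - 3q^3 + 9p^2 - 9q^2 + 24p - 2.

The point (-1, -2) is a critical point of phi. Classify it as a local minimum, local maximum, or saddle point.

local minimum

The mixed partial ∂²phi/∂p∂q is 0, so the Hessian at any point is diag(phi_pp, phi_qq) = diag(6(-2p + 3), -18(q + 1)).
At (-1, -2): H = diag(30, 18).
Both eigenvalues are positive, so H is positive definite: a local minimum.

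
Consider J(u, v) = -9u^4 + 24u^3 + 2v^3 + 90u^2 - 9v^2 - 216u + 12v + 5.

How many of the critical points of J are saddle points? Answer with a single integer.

J separates as a function of u plus a function of v, so ∇J=0 decouples.
∂J/∂u = -36(u - 3)(u - 1)(u + 2) = 0 at u ∈ {-2, 1, 3}; ∂J/∂v = 6(v - 2)(v - 1) = 0 at v ∈ {1, 2}.
The Hessian is diagonal: diag(J_uu, J_vv). Second derivatives: J_uu(-2)=-540, J_uu(1)=216, J_uu(3)=-360; J_vv(1)=-6, J_vv(2)=6.
Saddle points occur where the two diagonal entries have opposite signs: (-2, 2), (1, 1), (3, 2). Count: 3.

3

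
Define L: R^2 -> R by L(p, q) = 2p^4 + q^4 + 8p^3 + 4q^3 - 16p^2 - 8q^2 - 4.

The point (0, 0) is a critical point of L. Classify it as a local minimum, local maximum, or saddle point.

local maximum

The mixed partial ∂²L/∂p∂q is 0, so the Hessian at any point is diag(L_pp, L_qq) = diag(8(3p^2 + 6p - 4), 4(3q^2 + 6q - 4)).
At (0, 0): H = diag(-32, -16).
Both eigenvalues are negative, so H is negative definite: a local maximum.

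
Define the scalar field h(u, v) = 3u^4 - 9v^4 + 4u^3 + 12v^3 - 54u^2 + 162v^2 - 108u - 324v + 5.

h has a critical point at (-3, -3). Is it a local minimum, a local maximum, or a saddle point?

The mixed partial ∂²h/∂u∂v is 0, so the Hessian at any point is diag(h_uu, h_vv) = diag(12(3u^2 + 2u - 9), 36(-3v^2 + 2v + 9)).
At (-3, -3): H = diag(144, -864).
The eigenvalues have opposite signs, so H is indefinite: a saddle point.

saddle point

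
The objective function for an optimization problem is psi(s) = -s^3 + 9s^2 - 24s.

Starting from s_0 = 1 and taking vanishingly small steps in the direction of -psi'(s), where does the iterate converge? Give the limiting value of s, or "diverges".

psi'(s) = -3(s - 4)(s - 2), so psi'(1) = -9.
Gradient descent moves in the -psi' direction, i.e. s is increasing.
The nearest critical point in that direction is s = 2, where psi'' = 6 > 0 (a local minimum). The iterate converges there.

2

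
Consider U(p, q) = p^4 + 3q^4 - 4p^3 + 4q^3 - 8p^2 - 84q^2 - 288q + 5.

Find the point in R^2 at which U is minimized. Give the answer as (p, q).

U(p,q) separates as A(p) + B(q) + 5, so its minimum is min A + min B + 5.
A'(p) = 4p(p - 4)(p + 1) vanishes at p ∈ {-1, 0, 4}; B'(q) = 12(q - 4)(q + 2)(q + 3) vanishes at q ∈ {-3, -2, 4}.
Local minima of A (where A''>0): A(-1)=-3, A(4)=-128. Local minima of B: B(-3)=243, B(4)=-1472.
So the global minimum of U is A(4) + B(4) + 5 = -128 − 1472 + 5 = -1595, attained at (4, 4).

(4, 4)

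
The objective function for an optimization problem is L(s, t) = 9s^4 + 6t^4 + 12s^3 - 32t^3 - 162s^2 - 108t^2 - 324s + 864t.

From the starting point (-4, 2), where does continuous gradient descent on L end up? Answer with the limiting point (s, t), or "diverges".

L is separable, so gradient descent decouples: s follows -∂L/∂s, t follows -∂L/∂t.
∂L/∂s = 36(s - 3)(s + 1)(s + 3); at s=-4 this is -756, so s increases.
∂L/∂t = 24(t - 4)(t - 3)(t + 3); at t=2 this is 240, so t decreases.
s converges to its nearest critical value -3 (a local min of the s-part); t converges to -3. The iterate converges to (-3, -3).

(-3, -3)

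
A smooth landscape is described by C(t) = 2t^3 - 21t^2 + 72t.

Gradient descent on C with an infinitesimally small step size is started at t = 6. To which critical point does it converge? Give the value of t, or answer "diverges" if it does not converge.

C'(t) = 6(t - 4)(t - 3), so C'(6) = 36.
Gradient descent moves in the -C' direction, i.e. t is decreasing.
The nearest critical point in that direction is t = 4, where C'' = 6 > 0 (a local minimum). The iterate converges there.

4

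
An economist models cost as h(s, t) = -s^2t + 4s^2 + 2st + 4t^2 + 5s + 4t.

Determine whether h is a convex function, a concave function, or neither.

neither

The term -s^2t is cubic, so the Hessian is not constant.
∂²h/∂s² = -2t + 8, which takes both signs as t varies (negative for sufficiently large t). A diagonal entry of the Hessian changing sign means the Hessian is neither positive- nor negative-semidefinite on all of R^2.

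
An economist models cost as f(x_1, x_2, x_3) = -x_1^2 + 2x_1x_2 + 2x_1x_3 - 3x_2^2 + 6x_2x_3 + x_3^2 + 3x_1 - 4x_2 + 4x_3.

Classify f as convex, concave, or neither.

f is quadratic, so its Hessian is the constant matrix H = [[-2, 2, 2], [2, -6, 6], [2, 6, 2]].
Leading principal minors: -2, 8, 160.
Neither pattern holds ⇒ H is indefinite ⇒ neither convex nor concave.

neither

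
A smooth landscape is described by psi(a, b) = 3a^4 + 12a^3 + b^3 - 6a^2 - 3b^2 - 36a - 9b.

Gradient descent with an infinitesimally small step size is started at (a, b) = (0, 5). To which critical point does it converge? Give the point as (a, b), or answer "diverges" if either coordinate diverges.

psi is separable, so gradient descent decouples: a follows -∂psi/∂a, b follows -∂psi/∂b.
∂psi/∂a = 12(a - 1)(a + 1)(a + 3); at a=0 this is -36, so a increases.
∂psi/∂b = 3(b - 3)(b + 1); at b=5 this is 36, so b decreases.
a converges to its nearest critical value 1 (a local min of the a-part); b converges to 3. The iterate converges to (1, 3).

(1, 3)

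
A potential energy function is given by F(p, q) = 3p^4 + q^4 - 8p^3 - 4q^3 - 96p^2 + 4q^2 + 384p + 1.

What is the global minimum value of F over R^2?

F(p,q) separates as A(p) + B(q) + 1, so its minimum is min A + min B + 1.
A'(p) = 12(p - 4)(p - 2)(p + 4) vanishes at p ∈ {-4, 2, 4}; B'(q) = 4q(q - 2)(q - 1) vanishes at q ∈ {0, 1, 2}.
Local minima of A (where A''>0): A(-4)=-1792, A(4)=256. Local minima of B: B(0)=0, B(2)=0.
So the global minimum of F is A(-4) + B(0) + 1 = -1792 + 0 + 1 = -1791, attained at (-4, 0).

-1791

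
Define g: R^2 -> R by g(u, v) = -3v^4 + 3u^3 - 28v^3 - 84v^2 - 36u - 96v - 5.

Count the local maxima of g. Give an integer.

2

g separates as a function of u plus a function of v, so ∇g=0 decouples.
∂g/∂u = 9(u - 2)(u + 2) = 0 at u ∈ {-2, 2}; ∂g/∂v = -12(v + 1)(v + 2)(v + 4) = 0 at v ∈ {-4, -2, -1}.
The Hessian is diagonal: diag(g_uu, g_vv). Second derivatives: g_uu(-2)=-36, g_uu(2)=36; g_vv(-4)=-72, g_vv(-2)=24, g_vv(-1)=-36.
Local maxima occur where both diagonal entries negative: (-2, -4), (-2, -1). Count: 2.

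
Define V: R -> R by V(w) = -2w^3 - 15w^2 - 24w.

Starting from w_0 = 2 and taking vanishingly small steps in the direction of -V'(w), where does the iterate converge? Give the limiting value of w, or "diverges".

V'(w) = -6(w + 1)(w + 4), so V'(2) = -108.
Gradient descent moves in the -V' direction, i.e. w is increasing.
There is no critical point above w=2, and V' keeps the same sign, so the iterate runs off to +∞.

diverges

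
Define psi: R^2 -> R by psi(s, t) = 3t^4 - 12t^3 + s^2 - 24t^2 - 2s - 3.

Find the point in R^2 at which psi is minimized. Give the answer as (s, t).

(1, 4)

psi(s,t) separates as P(s) + Q(t) − 3, so its minimum is min P + min Q − 3.
P'(s) = 2s - 2 vanishes at s ∈ {1}; Q'(t) = 12t(t - 4)(t + 1) vanishes at t ∈ {-1, 0, 4}.
Local minima of P (where P''>0): P(1)=-1. Local minima of Q: Q(-1)=-9, Q(4)=-384.
So the global minimum of psi is P(1) + Q(4) − 3 = -1 − 384 − 3 = -388, attained at (1, 4).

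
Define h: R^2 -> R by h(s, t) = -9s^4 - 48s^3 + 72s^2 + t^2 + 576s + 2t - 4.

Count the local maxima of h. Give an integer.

h separates as a function of s plus a function of t, so ∇h=0 decouples.
∂h/∂s = -36(s - 2)(s + 2)(s + 4) = 0 at s ∈ {-4, -2, 2}; ∂h/∂t = 2(t + 1) = 0 at t ∈ {-1}.
The Hessian is diagonal: diag(h_ss, h_tt). Second derivatives: h_ss(-4)=-432, h_ss(-2)=288, h_ss(2)=-864; h_tt(-1)=2.
Local maxima occur where both diagonal entries negative: none. Count: 0.

0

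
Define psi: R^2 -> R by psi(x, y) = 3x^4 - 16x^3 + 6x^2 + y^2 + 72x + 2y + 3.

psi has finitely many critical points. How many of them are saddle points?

psi separates as a function of x plus a function of y, so ∇psi=0 decouples.
∂psi/∂x = 12(x - 3)(x - 2)(x + 1) = 0 at x ∈ {-1, 2, 3}; ∂psi/∂y = 2(y + 1) = 0 at y ∈ {-1}.
The Hessian is diagonal: diag(psi_xx, psi_yy). Second derivatives: psi_xx(-1)=144, psi_xx(2)=-36, psi_xx(3)=48; psi_yy(-1)=2.
Saddle points occur where the two diagonal entries have opposite signs: (2, -1). Count: 1.

1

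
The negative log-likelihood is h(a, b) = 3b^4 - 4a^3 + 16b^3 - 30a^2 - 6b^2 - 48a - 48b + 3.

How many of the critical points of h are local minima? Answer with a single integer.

2

h separates as a function of a plus a function of b, so ∇h=0 decouples.
∂h/∂a = -12(a + 1)(a + 4) = 0 at a ∈ {-4, -1}; ∂h/∂b = 12(b - 1)(b + 1)(b + 4) = 0 at b ∈ {-4, -1, 1}.
The Hessian is diagonal: diag(h_aa, h_bb). Second derivatives: h_aa(-4)=36, h_aa(-1)=-36; h_bb(-4)=180, h_bb(-1)=-72, h_bb(1)=120.
Local minima occur where both diagonal entries positive: (-4, -4), (-4, 1). Count: 2.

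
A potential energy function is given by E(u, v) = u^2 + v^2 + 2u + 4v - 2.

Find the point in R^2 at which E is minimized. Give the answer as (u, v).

E(u,v) separates as P(u) + Q(v) − 2, so its minimum is min P + min Q − 2.
P'(u) = 2u + 2 vanishes at u ∈ {-1}; Q'(v) = 2v + 4 vanishes at v ∈ {-2}.
Local minima of P (where P''>0): P(-1)=-1. Local minima of Q: Q(-2)=-4.
So the global minimum of E is P(-1) + Q(-2) − 2 = -1 − 4 − 2 = -7, attained at (-1, -2).

(-1, -2)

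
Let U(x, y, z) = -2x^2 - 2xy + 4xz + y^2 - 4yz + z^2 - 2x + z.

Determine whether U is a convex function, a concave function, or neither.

neither

U is quadratic, so its Hessian is the constant matrix H = [[-4, -2, 4], [-2, 2, -4], [4, -4, 2]].
Leading principal minors: -4, -12, 72.
Neither pattern holds ⇒ H is indefinite ⇒ neither convex nor concave.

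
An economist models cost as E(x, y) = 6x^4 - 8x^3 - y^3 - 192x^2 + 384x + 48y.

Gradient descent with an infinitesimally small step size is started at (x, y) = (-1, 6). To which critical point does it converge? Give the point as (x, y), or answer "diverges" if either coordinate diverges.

diverges

E is separable, so gradient descent decouples: x follows -∂E/∂x, y follows -∂E/∂y.
∂E/∂x = 24(x - 4)(x - 1)(x + 4); at x=-1 this is 720, so x decreases.
∂E/∂y = -3(y - 4)(y + 4); at y=6 this is -60, so y increases.
The y-coordinate has no critical point in that direction and runs off to infinity.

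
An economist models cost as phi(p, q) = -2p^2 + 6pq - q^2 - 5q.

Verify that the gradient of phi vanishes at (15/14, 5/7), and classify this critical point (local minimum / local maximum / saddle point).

saddle point

∇phi = (-4p + 6q, 6p - 2q - 5); substituting (15/14, 5/7) gives ∇phi = (0, 0), so (15/14, 5/7) is indeed a critical point.
The Hessian of phi is constant: H = [[-4, 6], [6, -2]].
det(H) = (-4)·(-2) − 6² = -28.
Since det(H) < 0, H is indefinite and the critical point is a saddle point.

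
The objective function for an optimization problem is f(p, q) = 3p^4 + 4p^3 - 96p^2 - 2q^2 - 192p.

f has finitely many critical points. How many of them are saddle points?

f separates as a function of p plus a function of q, so ∇f=0 decouples.
∂f/∂p = 12(p - 4)(p + 1)(p + 4) = 0 at p ∈ {-4, -1, 4}; ∂f/∂q = -4q = 0 at q ∈ {0}.
The Hessian is diagonal: diag(f_pp, f_qq). Second derivatives: f_pp(-4)=288, f_pp(-1)=-180, f_pp(4)=480; f_qq(0)=-4.
Saddle points occur where the two diagonal entries have opposite signs: (-4, 0), (4, 0). Count: 2.

2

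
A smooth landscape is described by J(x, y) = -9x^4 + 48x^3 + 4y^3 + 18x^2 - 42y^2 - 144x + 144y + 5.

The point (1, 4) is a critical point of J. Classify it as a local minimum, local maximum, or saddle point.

The mixed partial ∂²J/∂x∂y is 0, so the Hessian at any point is diag(J_xx, J_yy) = diag(36(-3x^2 + 8x + 1), 12(2y - 7)).
At (1, 4): H = diag(216, 12).
Both eigenvalues are positive, so H is positive definite: a local minimum.

local minimum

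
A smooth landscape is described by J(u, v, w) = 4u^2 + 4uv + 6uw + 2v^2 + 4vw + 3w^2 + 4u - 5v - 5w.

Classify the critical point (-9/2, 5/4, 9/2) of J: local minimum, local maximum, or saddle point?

local minimum

The Hessian is constant: H = [[8, 4, 6], [4, 4, 4], [6, 4, 6]].
Leading principal minors: Δ₁ = 8, Δ₂ = 16, Δ₃ = 16.
All leading minors are positive, so H is positive definite: a local minimum.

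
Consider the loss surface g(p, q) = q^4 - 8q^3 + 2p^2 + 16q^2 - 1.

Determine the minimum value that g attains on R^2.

-1

g(p,q) separates as A(p) + B(q) − 1, so its minimum is min A + min B − 1.
A'(p) = 4p vanishes at p ∈ {0}; B'(q) = 4q(q - 4)(q - 2) vanishes at q ∈ {0, 2, 4}.
Local minima of A (where A''>0): A(0)=0. Local minima of B: B(0)=0, B(4)=0.
So the global minimum of g is A(0) + B(0) − 1 = 0 + 0 − 1 = -1, attained at (0, 0).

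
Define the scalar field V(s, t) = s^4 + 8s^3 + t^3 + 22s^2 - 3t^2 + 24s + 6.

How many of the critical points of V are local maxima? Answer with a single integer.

V separates as a function of s plus a function of t, so ∇V=0 decouples.
∂V/∂s = 4(s + 1)(s + 2)(s + 3) = 0 at s ∈ {-3, -2, -1}; ∂V/∂t = 3t(t - 2) = 0 at t ∈ {0, 2}.
The Hessian is diagonal: diag(V_ss, V_tt). Second derivatives: V_ss(-3)=8, V_ss(-2)=-4, V_ss(-1)=8; V_tt(0)=-6, V_tt(2)=6.
Local maxima occur where both diagonal entries negative: (-2, 0). Count: 1.

1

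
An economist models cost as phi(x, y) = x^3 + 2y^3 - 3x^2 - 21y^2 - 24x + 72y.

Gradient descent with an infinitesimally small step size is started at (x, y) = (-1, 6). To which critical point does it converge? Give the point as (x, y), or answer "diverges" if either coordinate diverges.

phi is separable, so gradient descent decouples: x follows -∂phi/∂x, y follows -∂phi/∂y.
∂phi/∂x = 3(x - 4)(x + 2); at x=-1 this is -15, so x increases.
∂phi/∂y = 6(y - 4)(y - 3); at y=6 this is 36, so y decreases.
x converges to its nearest critical value 4 (a local min of the x-part); y converges to 4. The iterate converges to (4, 4).

(4, 4)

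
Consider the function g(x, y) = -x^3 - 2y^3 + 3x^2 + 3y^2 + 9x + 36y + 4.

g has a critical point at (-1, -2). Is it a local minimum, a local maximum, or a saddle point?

local minimum

The mixed partial ∂²g/∂x∂y is 0, so the Hessian at any point is diag(g_xx, g_yy) = diag(6(-x + 1), 6(-2y + 1)).
At (-1, -2): H = diag(12, 30).
Both eigenvalues are positive, so H is positive definite: a local minimum.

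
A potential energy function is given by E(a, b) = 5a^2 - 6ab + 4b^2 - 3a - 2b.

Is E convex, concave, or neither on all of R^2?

convex

E is quadratic, so its Hessian is the constant matrix H = [[10, -6], [-6, 8]].
det(H) = 44, tr(H) = 18.
det(H) > 0 and tr(H) > 0, so H is positive definite everywhere: convex.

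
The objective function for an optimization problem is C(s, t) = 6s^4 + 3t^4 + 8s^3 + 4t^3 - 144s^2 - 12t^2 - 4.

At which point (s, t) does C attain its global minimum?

(-4, -2)

C(s,t) separates as P(s) + Q(t) − 4, so its minimum is min P + min Q − 4.
P'(s) = 24s(s - 3)(s + 4) vanishes at s ∈ {-4, 0, 3}; Q'(t) = 12t(t - 1)(t + 2) vanishes at t ∈ {-2, 0, 1}.
Local minima of P (where P''>0): P(-4)=-1280, P(3)=-594. Local minima of Q: Q(-2)=-32, Q(1)=-5.
So the global minimum of C is P(-4) + Q(-2) − 4 = -1280 − 32 − 4 = -1316, attained at (-4, -2).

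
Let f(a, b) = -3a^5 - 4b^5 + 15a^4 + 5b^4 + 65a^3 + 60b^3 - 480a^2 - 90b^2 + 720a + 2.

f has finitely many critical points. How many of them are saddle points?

f separates as a function of a plus a function of b, so ∇f=0 decouples.
∂f/∂a = -15(a - 4)(a - 3)(a - 1)(a + 4) = 0 at a ∈ {-4, 1, 3, 4}; ∂f/∂b = -20b(b - 3)(b - 1)(b + 3) = 0 at b ∈ {-3, 0, 1, 3}.
The Hessian is diagonal: diag(f_aa, f_bb). Second derivatives: f_aa(-4)=4200, f_aa(1)=-450, f_aa(3)=210, f_aa(4)=-360; f_bb(-3)=1440, f_bb(0)=-180, f_bb(1)=160, f_bb(3)=-720.
Saddle points occur where the two diagonal entries have opposite signs: (-4, 0), (-4, 3), (1, -3), (1, 1), (3, 0), (3, 3), (4, -3), (4, 1). Count: 8.

8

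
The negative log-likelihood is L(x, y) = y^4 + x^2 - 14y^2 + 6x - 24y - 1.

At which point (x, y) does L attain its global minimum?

L(x,y) separates as P(x) + Q(y) − 1, so its minimum is min P + min Q − 1.
P'(x) = 2x + 6 vanishes at x ∈ {-3}; Q'(y) = 4(y - 3)(y + 1)(y + 2) vanishes at y ∈ {-2, -1, 3}.
Local minima of P (where P''>0): P(-3)=-9. Local minima of Q: Q(-2)=8, Q(3)=-117.
So the global minimum of L is P(-3) + Q(3) − 1 = -9 − 117 − 1 = -127, attained at (-3, 3).

(-3, 3)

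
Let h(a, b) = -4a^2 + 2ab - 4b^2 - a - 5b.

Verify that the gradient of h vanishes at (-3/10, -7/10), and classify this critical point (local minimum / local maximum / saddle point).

local maximum

∇h = (-8a + 2b - 1, 2a - 8b - 5); substituting (-3/10, -7/10) gives ∇h = (0, 0), so (-3/10, -7/10) is indeed a critical point.
The Hessian of h is constant: H = [[-8, 2], [2, -8]].
det(H) = (-8)·(-8) − 2² = 60.
det(H) > 0 and tr(H) = -16 < 0, so H is negative definite and the point is a local maximum.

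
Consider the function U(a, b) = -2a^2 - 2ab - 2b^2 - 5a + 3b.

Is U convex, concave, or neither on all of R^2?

U is quadratic, so its Hessian is the constant matrix H = [[-4, -2], [-2, -4]].
det(H) = 12, tr(H) = -8.
det(H) > 0 and tr(H) < 0, so H is negative definite everywhere: concave.

concave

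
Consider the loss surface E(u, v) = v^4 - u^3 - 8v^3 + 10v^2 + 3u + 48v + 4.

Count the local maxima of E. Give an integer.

1

E separates as a function of u plus a function of v, so ∇E=0 decouples.
∂E/∂u = -3(u - 1)(u + 1) = 0 at u ∈ {-1, 1}; ∂E/∂v = 4(v - 4)(v - 3)(v + 1) = 0 at v ∈ {-1, 3, 4}.
The Hessian is diagonal: diag(E_uu, E_vv). Second derivatives: E_uu(-1)=6, E_uu(1)=-6; E_vv(-1)=80, E_vv(3)=-16, E_vv(4)=20.
Local maxima occur where both diagonal entries negative: (1, 3). Count: 1.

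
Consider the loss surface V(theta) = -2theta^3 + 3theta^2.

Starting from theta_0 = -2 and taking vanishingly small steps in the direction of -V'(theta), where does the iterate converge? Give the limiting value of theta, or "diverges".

0

V'(theta) = -6theta(theta - 1), so V'(-2) = -36.
Gradient descent moves in the -V' direction, i.e. theta is increasing.
The nearest critical point in that direction is theta = 0, where V'' = 6 > 0 (a local minimum). The iterate converges there.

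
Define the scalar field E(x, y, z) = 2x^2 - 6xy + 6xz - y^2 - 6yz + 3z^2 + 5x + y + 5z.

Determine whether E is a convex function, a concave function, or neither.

E is quadratic, so its Hessian is the constant matrix H = [[4, -6, 6], [-6, -2, -6], [6, -6, 6]].
Leading principal minors: 4, -44, 96.
Neither pattern holds ⇒ H is indefinite ⇒ neither convex nor concave.

neither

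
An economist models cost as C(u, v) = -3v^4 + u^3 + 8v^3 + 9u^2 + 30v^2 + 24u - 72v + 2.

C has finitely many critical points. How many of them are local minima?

C separates as a function of u plus a function of v, so ∇C=0 decouples.
∂C/∂u = 3(u + 2)(u + 4) = 0 at u ∈ {-4, -2}; ∂C/∂v = -12(v - 3)(v - 1)(v + 2) = 0 at v ∈ {-2, 1, 3}.
The Hessian is diagonal: diag(C_uu, C_vv). Second derivatives: C_uu(-4)=-6, C_uu(-2)=6; C_vv(-2)=-180, C_vv(1)=72, C_vv(3)=-120.
Local minima occur where both diagonal entries positive: (-2, 1). Count: 1.

1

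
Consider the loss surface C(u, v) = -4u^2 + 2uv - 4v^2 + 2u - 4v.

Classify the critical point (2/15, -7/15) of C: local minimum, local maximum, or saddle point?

local maximum

The Hessian of C is constant: H = [[-8, 2], [2, -8]].
det(H) = (-8)·(-8) − 2² = 60.
det(H) > 0 and tr(H) = -16 < 0, so H is negative definite and the point is a local maximum.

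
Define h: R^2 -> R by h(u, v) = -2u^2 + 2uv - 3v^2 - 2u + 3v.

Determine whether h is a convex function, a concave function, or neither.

h is quadratic, so its Hessian is the constant matrix H = [[-4, 2], [2, -6]].
det(H) = 20, tr(H) = -10.
det(H) > 0 and tr(H) < 0, so H is negative definite everywhere: concave.

concave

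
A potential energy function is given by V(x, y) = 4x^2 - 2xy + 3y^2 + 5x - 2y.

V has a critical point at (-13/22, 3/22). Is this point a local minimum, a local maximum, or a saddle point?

The Hessian of V is constant: H = [[8, -2], [-2, 6]].
det(H) = 8·6 − (-2)² = 44.
det(H) > 0 and tr(H) = 14 > 0, so H is positive definite and the point is a local minimum.

local minimum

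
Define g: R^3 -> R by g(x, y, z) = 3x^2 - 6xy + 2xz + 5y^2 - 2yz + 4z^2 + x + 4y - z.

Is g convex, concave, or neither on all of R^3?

convex

g is quadratic, so its Hessian is the constant matrix H = [[6, -6, 2], [-6, 10, -2], [2, -2, 8]].
Leading principal minors: 6, 24, 176.
All positive ⇒ H ≻ 0 ⇒ convex.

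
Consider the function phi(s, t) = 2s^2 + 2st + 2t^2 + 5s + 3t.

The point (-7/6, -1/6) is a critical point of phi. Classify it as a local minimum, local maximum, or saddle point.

The Hessian of phi is constant: H = [[4, 2], [2, 4]].
det(H) = 4·4 − 2² = 12.
det(H) > 0 and tr(H) = 8 > 0, so H is positive definite and the point is a local minimum.

local minimum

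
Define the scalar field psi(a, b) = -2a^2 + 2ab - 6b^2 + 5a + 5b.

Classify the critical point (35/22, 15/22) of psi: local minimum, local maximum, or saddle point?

The Hessian of psi is constant: H = [[-4, 2], [2, -12]].
det(H) = (-4)·(-12) − 2² = 44.
det(H) > 0 and tr(H) = -16 < 0, so H is negative definite and the point is a local maximum.

local maximum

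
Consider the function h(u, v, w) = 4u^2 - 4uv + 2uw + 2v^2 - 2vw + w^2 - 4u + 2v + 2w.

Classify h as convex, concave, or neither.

convex

h is quadratic, so its Hessian is the constant matrix H = [[8, -4, 2], [-4, 4, -2], [2, -2, 2]].
Leading principal minors: 8, 16, 16.
All positive ⇒ H ≻ 0 ⇒ convex.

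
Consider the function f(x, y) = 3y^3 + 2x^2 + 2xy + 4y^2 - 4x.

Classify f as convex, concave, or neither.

The term 3y^3 is cubic, so the Hessian is not constant.
∂²f/∂y² = 18y + 8, which takes both signs as y varies (negative for sufficiently negative y). A diagonal entry of the Hessian changing sign means the Hessian is neither positive- nor negative-semidefinite on all of R^2.

neither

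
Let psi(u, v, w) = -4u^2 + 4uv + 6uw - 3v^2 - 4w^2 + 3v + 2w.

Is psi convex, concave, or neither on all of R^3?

concave

psi is quadratic, so its Hessian is the constant matrix H = [[-8, 4, 6], [4, -6, 0], [6, 0, -8]].
Leading principal minors: -8, 32, -40.
Signs alternate −, +, − ⇒ H ≺ 0 ⇒ concave.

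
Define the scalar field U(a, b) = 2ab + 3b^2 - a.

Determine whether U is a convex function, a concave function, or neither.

neither

U is quadratic, so its Hessian is the constant matrix H = [[0, 2], [2, 6]].
det(H) = -4, tr(H) = 6.
det(H) < 0, so H is indefinite: neither convex nor concave.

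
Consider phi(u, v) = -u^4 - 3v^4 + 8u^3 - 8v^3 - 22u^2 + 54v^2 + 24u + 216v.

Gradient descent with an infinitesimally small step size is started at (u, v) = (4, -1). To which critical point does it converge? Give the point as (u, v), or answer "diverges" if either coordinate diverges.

diverges

phi is separable, so gradient descent decouples: u follows -∂phi/∂u, v follows -∂phi/∂v.
∂phi/∂u = -4(u - 3)(u - 2)(u - 1); at u=4 this is -24, so u increases.
∂phi/∂v = -12(v - 3)(v + 2)(v + 3); at v=-1 this is 96, so v decreases.
The u-coordinate has no critical point in that direction and runs off to infinity.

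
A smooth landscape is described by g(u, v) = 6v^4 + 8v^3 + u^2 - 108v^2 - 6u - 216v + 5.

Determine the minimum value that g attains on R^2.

g(u,v) separates as P(u) + Q(v) + 5, so its minimum is min P + min Q + 5.
P'(u) = 2u - 6 vanishes at u ∈ {3}; Q'(v) = 24(v - 3)(v + 1)(v + 3) vanishes at v ∈ {-3, -1, 3}.
Local minima of P (where P''>0): P(3)=-9. Local minima of Q: Q(-3)=-54, Q(3)=-918.
So the global minimum of g is P(3) + Q(3) + 5 = -9 − 918 + 5 = -922, attained at (3, 3).

-922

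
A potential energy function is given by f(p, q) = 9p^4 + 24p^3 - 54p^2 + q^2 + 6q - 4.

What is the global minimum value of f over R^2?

-418

f(p,q) separates as A(p) + B(q) − 4, so its minimum is min A + min B − 4.
A'(p) = 36p(p - 1)(p + 3) vanishes at p ∈ {-3, 0, 1}; B'(q) = 2q + 6 vanishes at q ∈ {-3}.
Local minima of A (where A''>0): A(-3)=-405, A(1)=-21. Local minima of B: B(-3)=-9.
So the global minimum of f is A(-3) + B(-3) − 4 = -405 − 9 − 4 = -418, attained at (-3, -3).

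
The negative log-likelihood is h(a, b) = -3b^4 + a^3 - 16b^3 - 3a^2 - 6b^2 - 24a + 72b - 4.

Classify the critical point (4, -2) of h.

local minimum

The mixed partial ∂²h/∂a∂b is 0, so the Hessian at any point is diag(h_aa, h_bb) = diag(6(a - 1), -12(3b^2 + 8b + 1)).
At (4, -2): H = diag(18, 36).
Both eigenvalues are positive, so H is positive definite: a local minimum.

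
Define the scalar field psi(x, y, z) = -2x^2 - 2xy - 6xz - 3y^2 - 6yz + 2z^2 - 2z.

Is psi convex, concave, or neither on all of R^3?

psi is quadratic, so its Hessian is the constant matrix H = [[-4, -2, -6], [-2, -6, -6], [-6, -6, 4]].
Leading principal minors: -4, 20, 296.
Neither pattern holds ⇒ H is indefinite ⇒ neither convex nor concave.

neither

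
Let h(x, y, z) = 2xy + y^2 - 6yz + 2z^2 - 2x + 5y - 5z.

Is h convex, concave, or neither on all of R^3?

neither

h is quadratic, so its Hessian is the constant matrix H = [[0, 2, 0], [2, 2, -6], [0, -6, 4]].
Leading principal minors: 0, -4, -16.
Neither pattern holds ⇒ H is indefinite ⇒ neither convex nor concave.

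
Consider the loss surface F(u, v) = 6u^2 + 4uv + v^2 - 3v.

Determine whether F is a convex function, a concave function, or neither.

F is quadratic, so its Hessian is the constant matrix H = [[12, 4], [4, 2]].
det(H) = 8, tr(H) = 14.
det(H) > 0 and tr(H) > 0, so H is positive definite everywhere: convex.

convex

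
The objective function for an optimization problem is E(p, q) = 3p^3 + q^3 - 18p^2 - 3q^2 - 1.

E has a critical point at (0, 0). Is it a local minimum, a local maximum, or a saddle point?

local maximum

The mixed partial ∂²E/∂p∂q is 0, so the Hessian at any point is diag(E_pp, E_qq) = diag(18(p - 2), 6(q - 1)).
At (0, 0): H = diag(-36, -6).
Both eigenvalues are negative, so H is negative definite: a local maximum.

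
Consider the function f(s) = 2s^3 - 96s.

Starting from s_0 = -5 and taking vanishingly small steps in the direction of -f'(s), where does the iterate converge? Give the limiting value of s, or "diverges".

diverges

f'(s) = 6(s - 4)(s + 4), so f'(-5) = 54.
Gradient descent moves in the -f' direction, i.e. s is decreasing.
There is no critical point below s=-5, and f' keeps the same sign, so the iterate runs off to −∞.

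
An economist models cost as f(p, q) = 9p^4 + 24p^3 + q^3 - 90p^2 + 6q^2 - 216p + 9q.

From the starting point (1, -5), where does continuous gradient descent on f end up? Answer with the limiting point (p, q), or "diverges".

diverges

f is separable, so gradient descent decouples: p follows -∂f/∂p, q follows -∂f/∂q.
∂f/∂p = 36(p - 2)(p + 1)(p + 3); at p=1 this is -288, so p increases.
∂f/∂q = 3(q + 1)(q + 3); at q=-5 this is 24, so q decreases.
The q-coordinate has no critical point in that direction and runs off to infinity.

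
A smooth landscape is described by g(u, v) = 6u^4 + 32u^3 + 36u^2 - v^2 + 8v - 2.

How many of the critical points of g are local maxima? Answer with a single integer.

g separates as a function of u plus a function of v, so ∇g=0 decouples.
∂g/∂u = 24u(u + 1)(u + 3) = 0 at u ∈ {-3, -1, 0}; ∂g/∂v = -2(v - 4) = 0 at v ∈ {4}.
The Hessian is diagonal: diag(g_uu, g_vv). Second derivatives: g_uu(-3)=144, g_uu(-1)=-48, g_uu(0)=72; g_vv(4)=-2.
Local maxima occur where both diagonal entries negative: (-1, 4). Count: 1.

1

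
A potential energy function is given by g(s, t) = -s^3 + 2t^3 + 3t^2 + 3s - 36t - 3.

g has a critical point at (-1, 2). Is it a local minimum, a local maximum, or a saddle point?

local minimum

The mixed partial ∂²g/∂s∂t is 0, so the Hessian at any point is diag(g_ss, g_tt) = diag(-6s, 6(2t + 1)).
At (-1, 2): H = diag(6, 30).
Both eigenvalues are positive, so H is positive definite: a local minimum.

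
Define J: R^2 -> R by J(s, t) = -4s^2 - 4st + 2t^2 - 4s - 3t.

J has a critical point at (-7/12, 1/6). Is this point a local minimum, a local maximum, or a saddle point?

saddle point

The Hessian of J is constant: H = [[-8, -4], [-4, 4]].
det(H) = (-8)·4 − (-4)² = -48.
Since det(H) < 0, H is indefinite and the critical point is a saddle point.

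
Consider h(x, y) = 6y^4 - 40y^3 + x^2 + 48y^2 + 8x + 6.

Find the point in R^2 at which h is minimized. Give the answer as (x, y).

(-4, 4)

h(x,y) separates as P(x) + Q(y) + 6, so its minimum is min P + min Q + 6.
P'(x) = 2x + 8 vanishes at x ∈ {-4}; Q'(y) = 24y(y - 4)(y - 1) vanishes at y ∈ {0, 1, 4}.
Local minima of P (where P''>0): P(-4)=-16. Local minima of Q: Q(0)=0, Q(4)=-256.
So the global minimum of h is P(-4) + Q(4) + 6 = -16 − 256 + 6 = -266, attained at (-4, 4).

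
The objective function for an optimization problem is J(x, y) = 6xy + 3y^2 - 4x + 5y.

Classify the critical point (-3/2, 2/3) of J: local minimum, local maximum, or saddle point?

saddle point

The Hessian of J is constant: H = [[0, 6], [6, 6]].
det(H) = 0·6 − 6² = -36.
Since det(H) < 0, H is indefinite and the critical point is a saddle point.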